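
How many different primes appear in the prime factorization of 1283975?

5

1283975 = 5^2 · 51359
51359 = 7 · 7337
7337 = 11 · 667
667 = 23 · 29
1283975 = 5^2 · 7 · 11 · 23 · 29, which has 5 distinct prime factors.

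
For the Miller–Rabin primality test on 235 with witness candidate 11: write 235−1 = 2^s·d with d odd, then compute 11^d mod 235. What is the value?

235 − 1 = 234 = 2^1 · 117, so d = 117.
11^1 ≡ 11 (mod 235)
11^2 ≡ 11^2 = 121 ≡ 121 (mod 235)
11^4 ≡ 121^2 = 14641 ≡ 71 (mod 235)
11^8 ≡ 71^2 = 5041 ≡ 106 (mod 235)
11^16 ≡ 106^2 = 11236 ≡ 191 (mod 235)
11^32 ≡ 191^2 = 36481 ≡ 56 (mod 235)
11^64 ≡ 56^2 = 3136 ≡ 81 (mod 235)
117 = 64 + 32 + 16 + 4 + 1 in binary powers of 2.
So 11^117 ≡ 81 · 56 · 191 · 71 · 11 ≡ 161 (mod 235).
Squaring chain: 161; never reaches −1, so base 11 is a Miller–Rabin witness that 235 is composite.

161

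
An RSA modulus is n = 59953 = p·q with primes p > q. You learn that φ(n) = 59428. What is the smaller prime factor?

φ(n) = (p−1)(q−1) = n − (p+q) + 1, so p + q = 59953 − 59428 + 1 = 526.
p and q are the roots of t² − 526t + 59953 = 0.
Discriminant: 526² − 4·59953 = 276676 − 239812 = 36864; √36864 = 192.
q = (526 − 192)/2 = 167, p = (526 + 192)/2 = 359.
Check: 167 · 359 = 59953.

167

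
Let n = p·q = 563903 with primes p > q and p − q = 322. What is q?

607

Since p = q + 322, we have 563903 = q(q + 322), so q² + 322q − 563903 = 0.
Discriminant: 322² + 4·563903 = 103684 + 2255612 = 2359296; √2359296 = 1536.
q = (−322 + 1536)/2 = 607, and p = q + 322 = 929.
Check: 607 · 929 = 563903.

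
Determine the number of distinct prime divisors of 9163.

3

9163 = 7^2 · 187
187 = 11 · 17
9163 = 7^2 · 11 · 17, which has 3 distinct prime factors.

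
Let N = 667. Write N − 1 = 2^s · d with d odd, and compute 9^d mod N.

667 − 1 = 666 = 2^1 · 333, so d = 333.
9^1 ≡ 9 (mod 667)
9^2 ≡ 9^2 = 81 ≡ 81 (mod 667)
9^4 ≡ 81^2 = 6561 ≡ 558 (mod 667)
9^8 ≡ 558^2 = 311364 ≡ 542 (mod 667)
9^16 ≡ 542^2 = 293764 ≡ 284 (mod 667)
9^32 ≡ 284^2 = 80656 ≡ 616 (mod 667)
9^64 ≡ 616^2 = 379456 ≡ 600 (mod 667)
9^128 ≡ 600^2 = 360000 ≡ 487 (mod 667)
9^256 ≡ 487^2 = 237169 ≡ 384 (mod 667)
333 = 256 + 64 + 8 + 4 + 1 in binary powers of 2.
So 9^333 ≡ 384 · 600 · 542 · 558 · 9 ≡ 660 (mod 667).
Squaring chain: 660; never reaches −1, so base 9 is a Miller–Rabin witness that 667 is composite.

660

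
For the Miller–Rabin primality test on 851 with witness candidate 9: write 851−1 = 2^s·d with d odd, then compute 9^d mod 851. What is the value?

851 − 1 = 850 = 2^1 · 425, so d = 425.
9^1 ≡ 9 (mod 851)
9^2 ≡ 9^2 = 81 ≡ 81 (mod 851)
9^4 ≡ 81^2 = 6561 ≡ 604 (mod 851)
9^8 ≡ 604^2 = 364816 ≡ 588 (mod 851)
9^16 ≡ 588^2 = 345744 ≡ 238 (mod 851)
9^32 ≡ 238^2 = 56644 ≡ 478 (mod 851)
9^64 ≡ 478^2 = 228484 ≡ 416 (mod 851)
9^128 ≡ 416^2 = 173056 ≡ 303 (mod 851)
9^256 ≡ 303^2 = 91809 ≡ 752 (mod 851)
425 = 256 + 128 + 32 + 8 + 1 in binary powers of 2.
So 9^425 ≡ 752 · 303 · 478 · 588 · 9 ≡ 303 (mod 851).
Squaring chain: 303; never reaches −1, so base 9 is a Miller–Rabin witness that 851 is composite.

303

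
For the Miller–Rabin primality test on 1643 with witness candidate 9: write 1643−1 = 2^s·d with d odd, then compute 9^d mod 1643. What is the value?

1643 − 1 = 1642 = 2^1 · 821, so d = 821.
9^1 ≡ 9 (mod 1643)
9^2 ≡ 9^2 = 81 ≡ 81 (mod 1643)
9^4 ≡ 81^2 = 6561 ≡ 1632 (mod 1643)
9^8 ≡ 1632^2 = 2663424 ≡ 121 (mod 1643)
9^16 ≡ 121^2 = 14641 ≡ 1497 (mod 1643)
9^32 ≡ 1497^2 = 2241009 ≡ 1600 (mod 1643)
9^64 ≡ 1600^2 = 2560000 ≡ 206 (mod 1643)
9^128 ≡ 206^2 = 42436 ≡ 1361 (mod 1643)
9^256 ≡ 1361^2 = 1852321 ≡ 660 (mod 1643)
9^512 ≡ 660^2 = 435600 ≡ 205 (mod 1643)
821 = 512 + 256 + 32 + 16 + 4 + 1 in binary powers of 2.
So 9^821 ≡ 205 · 660 · 1600 · 1497 · 1632 · 9 ≡ 820 (mod 1643).
Squaring chain: 820; never reaches −1, so base 9 is a Miller–Rabin witness that 1643 is composite.

820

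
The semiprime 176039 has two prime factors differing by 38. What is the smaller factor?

Since p = q + 38, we have 176039 = q(q + 38), so q² + 38q − 176039 = 0.
Discriminant: 38² + 4·176039 = 1444 + 704156 = 705600; √705600 = 840.
q = (−38 + 840)/2 = 401, and p = q + 38 = 439.
Check: 401 · 439 = 176039.

401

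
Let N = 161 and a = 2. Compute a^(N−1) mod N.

156

2^1 ≡ 2 (mod 161)
2^2 ≡ 2^2 = 4 ≡ 4 (mod 161)
2^4 ≡ 4^2 = 16 ≡ 16 (mod 161)
2^8 ≡ 16^2 = 256 ≡ 95 (mod 161)
2^16 ≡ 95^2 = 9025 ≡ 9 (mod 161)
2^32 ≡ 9^2 = 81 ≡ 81 (mod 161)
2^64 ≡ 81^2 = 6561 ≡ 121 (mod 161)
2^128 ≡ 121^2 = 14641 ≡ 151 (mod 161)
160 = 128 + 32 in binary powers of 2.
So 2^160 ≡ 151 · 81 ≡ 156 (mod 161).
Since 156 ≠ 1, base 2 is a Fermat witness: 161 is composite.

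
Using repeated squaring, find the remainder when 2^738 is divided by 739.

1

2^1 ≡ 2 (mod 739)
2^2 ≡ 2^2 = 4 ≡ 4 (mod 739)
2^4 ≡ 4^2 = 16 ≡ 16 (mod 739)
2^8 ≡ 16^2 = 256 ≡ 256 (mod 739)
2^16 ≡ 256^2 = 65536 ≡ 504 (mod 739)
2^32 ≡ 504^2 = 254016 ≡ 539 (mod 739)
2^64 ≡ 539^2 = 290521 ≡ 94 (mod 739)
2^128 ≡ 94^2 = 8836 ≡ 707 (mod 739)
2^256 ≡ 707^2 = 499849 ≡ 285 (mod 739)
2^512 ≡ 285^2 = 81225 ≡ 674 (mod 739)
738 = 512 + 128 + 64 + 32 + 2 in binary powers of 2.
So 2^738 ≡ 674 · 707 · 94 · 539 · 4 ≡ 1 (mod 739).
Since the result is 1, base 2 gives no evidence that 739 is composite.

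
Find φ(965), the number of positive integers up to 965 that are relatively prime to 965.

Factor: 965 = 5 · 193.
φ(965) = (5−1) · (193−1) = 4 · 192 = 768.

768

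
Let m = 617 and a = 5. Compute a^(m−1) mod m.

1

5^1 ≡ 5 (mod 617)
5^2 ≡ 5^2 = 25 ≡ 25 (mod 617)
5^4 ≡ 25^2 = 625 ≡ 8 (mod 617)
5^8 ≡ 8^2 = 64 ≡ 64 (mod 617)
5^16 ≡ 64^2 = 4096 ≡ 394 (mod 617)
5^32 ≡ 394^2 = 155236 ≡ 369 (mod 617)
5^64 ≡ 369^2 = 136161 ≡ 421 (mod 617)
5^128 ≡ 421^2 = 177241 ≡ 162 (mod 617)
5^256 ≡ 162^2 = 26244 ≡ 330 (mod 617)
5^512 ≡ 330^2 = 108900 ≡ 308 (mod 617)
616 = 512 + 64 + 32 + 8 in binary powers of 2.
So 5^616 ≡ 308 · 421 · 369 · 64 ≡ 1 (mod 617).
Since the result is 1, base 5 gives no evidence that 617 is composite.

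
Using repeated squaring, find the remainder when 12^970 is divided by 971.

1

12^1 ≡ 12 (mod 971)
12^2 ≡ 12^2 = 144 ≡ 144 (mod 971)
12^4 ≡ 144^2 = 20736 ≡ 345 (mod 971)
12^8 ≡ 345^2 = 119025 ≡ 563 (mod 971)
12^16 ≡ 563^2 = 316969 ≡ 423 (mod 971)
12^32 ≡ 423^2 = 178929 ≡ 265 (mod 971)
12^64 ≡ 265^2 = 70225 ≡ 313 (mod 971)
12^128 ≡ 313^2 = 97969 ≡ 869 (mod 971)
12^256 ≡ 869^2 = 755161 ≡ 694 (mod 971)
12^512 ≡ 694^2 = 481636 ≡ 20 (mod 971)
970 = 512 + 256 + 128 + 64 + 8 + 2 in binary powers of 2.
So 12^970 ≡ 20 · 694 · 869 · 313 · 563 · 144 ≡ 1 (mod 971).
Since the result is 1, base 12 gives no evidence that 971 is composite.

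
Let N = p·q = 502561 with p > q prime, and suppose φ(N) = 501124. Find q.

599

φ(n) = (p−1)(q−1) = n − (p+q) + 1, so p + q = 502561 − 501124 + 1 = 1438.
p and q are the roots of t² − 1438t + 502561 = 0.
Discriminant: 1438² − 4·502561 = 2067844 − 2010244 = 57600; √57600 = 240.
q = (1438 − 240)/2 = 599, p = (1438 + 240)/2 = 839.
Check: 599 · 839 = 502561.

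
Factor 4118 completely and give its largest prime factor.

71

4118 = 2 · 2059
2059 = 29 · 71
71 is prime.
So 4118 = 2 · 29 · 71; the largest prime factor is 71.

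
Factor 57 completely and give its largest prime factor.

19

57 = 3 · 19
19 is prime.
So 57 = 3 · 19; the largest prime factor is 19.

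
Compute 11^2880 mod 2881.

11^1 ≡ 11 (mod 2881)
11^2 ≡ 11^2 = 121 ≡ 121 (mod 2881)
11^4 ≡ 121^2 = 14641 ≡ 236 (mod 2881)
11^8 ≡ 236^2 = 55696 ≡ 957 (mod 2881)
11^16 ≡ 957^2 = 915849 ≡ 2572 (mod 2881)
11^32 ≡ 2572^2 = 6615184 ≡ 408 (mod 2881)
11^64 ≡ 408^2 = 166464 ≡ 2247 (mod 2881)
11^128 ≡ 2247^2 = 5049009 ≡ 1497 (mod 2881)
11^256 ≡ 1497^2 = 2241009 ≡ 2472 (mod 2881)
11^512 ≡ 2472^2 = 6110784 ≡ 183 (mod 2881)
11^1024 ≡ 183^2 = 33489 ≡ 1798 (mod 2881)
11^2048 ≡ 1798^2 = 3232804 ≡ 322 (mod 2881)
2880 = 2048 + 512 + 256 + 64 in binary powers of 2.
So 11^2880 ≡ 322 · 183 · 2472 · 2247 ≡ 729 (mod 2881).
Since 729 ≠ 1, base 11 is a Fermat witness: 2881 is composite.

729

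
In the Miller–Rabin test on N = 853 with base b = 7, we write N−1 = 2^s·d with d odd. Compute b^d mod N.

853 − 1 = 852 = 2^2 · 213, so d = 213.
7^1 ≡ 7 (mod 853)
7^2 ≡ 7^2 = 49 ≡ 49 (mod 853)
7^4 ≡ 49^2 = 2401 ≡ 695 (mod 853)
7^8 ≡ 695^2 = 483025 ≡ 227 (mod 853)
7^16 ≡ 227^2 = 51529 ≡ 349 (mod 853)
7^32 ≡ 349^2 = 121801 ≡ 675 (mod 853)
7^64 ≡ 675^2 = 455625 ≡ 123 (mod 853)
7^128 ≡ 123^2 = 15129 ≡ 628 (mod 853)
213 = 128 + 64 + 16 + 4 + 1 in binary powers of 2.
So 7^213 ≡ 628 · 123 · 349 · 695 · 7 ≡ 520 (mod 853).
Squaring chain: 520 → 852; reaches −1, so base 7 does not prove 853 composite.

520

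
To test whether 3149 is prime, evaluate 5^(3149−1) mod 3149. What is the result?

5^1 ≡ 5 (mod 3149)
5^2 ≡ 5^2 = 25 ≡ 25 (mod 3149)
5^4 ≡ 25^2 = 625 ≡ 625 (mod 3149)
5^8 ≡ 625^2 = 390625 ≡ 149 (mod 3149)
5^16 ≡ 149^2 = 22201 ≡ 158 (mod 3149)
5^32 ≡ 158^2 = 24964 ≡ 2921 (mod 3149)
5^64 ≡ 2921^2 = 8532241 ≡ 1600 (mod 3149)
5^128 ≡ 1600^2 = 2560000 ≡ 3012 (mod 3149)
5^256 ≡ 3012^2 = 9072144 ≡ 3024 (mod 3149)
5^512 ≡ 3024^2 = 9144576 ≡ 3029 (mod 3149)
5^1024 ≡ 3029^2 = 9174841 ≡ 1804 (mod 3149)
5^2048 ≡ 1804^2 = 3254416 ≡ 1499 (mod 3149)
3148 = 2048 + 1024 + 64 + 8 + 4 in binary powers of 2.
So 5^3148 ≡ 1499 · 1804 · 1600 · 149 · 625 ≡ 896 (mod 3149).
Since 896 ≠ 1, base 5 is a Fermat witness: 3149 is composite.

896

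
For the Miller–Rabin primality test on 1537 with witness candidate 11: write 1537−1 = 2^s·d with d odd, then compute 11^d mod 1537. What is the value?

1331

1537 − 1 = 1536 = 2^9 · 3, so d = 3.
11^1 ≡ 11 (mod 1537)
11^2 ≡ 11^2 = 121 ≡ 121 (mod 1537)
3 = 2 + 1 in binary powers of 2.
So 11^3 ≡ 121 · 11 ≡ 1331 (mod 1537).
Squaring chain: 1331 → 937 → 342 → 152 → 49 → 864 → 1051 → 1035 → 1473; never reaches −1, so base 11 is a Miller–Rabin witness that 1537 is composite.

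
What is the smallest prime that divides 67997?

67997 is odd.
Digit sum 38, not divisible by 3.
Ends in 7: not divisible by 5.
7: 67997 = 7·9713 + 6
11: 67997 = 11·6181 + 6
13: 67997 = 13·5230 + 7
17: 67997 = 17·3999 + 14
19: 67997 = 19·3578 + 15
23: 67997 = 23·2956 + 9
29: 67997 = 29·2344 + 21
31: 67997 = 31·2193 + 14
37: 67997 = 37·1837 + 28
41: 67997 = 41·1658 + 19
43: 67997 = 43·1581 + 14
47: 67997 = 47·1446 + 35
53: 67997 = 53·1282 + 51
59: 67997 = 59·1152 + 29
61: 67997 = 61·1114 + 43
67: 67997 = 67·1014 + 59
71: 67997 = 71·957 + 50
73: 67997 = 73·931 + 34
79: 67997 = 79·860 + 57
83: 67997 = 83·819 + 20
89: 67997 = 89·764 + 1
97: 67997 = 97·701

97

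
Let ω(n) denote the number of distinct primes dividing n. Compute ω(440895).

6

440895 = 3 · 146965
146965 = 5 · 29393
29393 = 7 · 4199
4199 = 13 · 323
323 = 17 · 19
440895 = 3 · 5 · 7 · 13 · 17 · 19, which has 6 distinct prime factors.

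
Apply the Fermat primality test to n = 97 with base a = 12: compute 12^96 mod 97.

12^1 ≡ 12 (mod 97)
12^2 ≡ 12^2 = 144 ≡ 47 (mod 97)
12^4 ≡ 47^2 = 2209 ≡ 75 (mod 97)
12^8 ≡ 75^2 = 5625 ≡ 96 (mod 97)
12^16 ≡ 96^2 = 9216 ≡ 1 (mod 97)
12^32 ≡ 1^2 = 1 ≡ 1 (mod 97)
12^64 ≡ 1^2 = 1 ≡ 1 (mod 97)
96 = 64 + 32 in binary powers of 2.
So 12^96 ≡ 1 · 1 ≡ 1 (mod 97).
Since the result is 1, base 12 gives no evidence that 97 is composite.

1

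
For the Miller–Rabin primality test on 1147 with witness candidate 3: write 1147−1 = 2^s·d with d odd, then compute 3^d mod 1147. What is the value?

492

1147 − 1 = 1146 = 2^1 · 573, so d = 573.
3^1 ≡ 3 (mod 1147)
3^2 ≡ 3^2 = 9 ≡ 9 (mod 1147)
3^4 ≡ 9^2 = 81 ≡ 81 (mod 1147)
3^8 ≡ 81^2 = 6561 ≡ 826 (mod 1147)
3^16 ≡ 826^2 = 682276 ≡ 958 (mod 1147)
3^32 ≡ 958^2 = 917764 ≡ 164 (mod 1147)
3^64 ≡ 164^2 = 26896 ≡ 515 (mod 1147)
3^128 ≡ 515^2 = 265225 ≡ 268 (mod 1147)
3^256 ≡ 268^2 = 71824 ≡ 710 (mod 1147)
3^512 ≡ 710^2 = 504100 ≡ 567 (mod 1147)
573 = 512 + 32 + 16 + 8 + 4 + 1 in binary powers of 2.
So 3^573 ≡ 567 · 164 · 958 · 826 · 81 · 3 ≡ 492 (mod 1147).
Squaring chain: 492; never reaches −1, so base 3 is a Miller–Rabin witness that 1147 is composite.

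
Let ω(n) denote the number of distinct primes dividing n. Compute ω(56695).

56695 = 5 · 11339
11339 = 17 · 667
667 = 23 · 29
56695 = 5 · 17 · 23 · 29, which has 4 distinct prime factors.

4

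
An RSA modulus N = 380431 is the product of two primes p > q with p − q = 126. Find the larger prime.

683

Since p = q + 126, we have 380431 = q(q + 126), so q² + 126q − 380431 = 0.
Discriminant: 126² + 4·380431 = 15876 + 1521724 = 1537600; √1537600 = 1240.
q = (−126 + 1240)/2 = 557, and p = q + 126 = 683.
Check: 557 · 683 = 380431.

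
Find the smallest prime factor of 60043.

97

60043 is odd.
Digit sum 13, not divisible by 3.
Ends in 3: not divisible by 5.
7: 60043 = 7·8577 + 4
11: 60043 = 11·5458 + 5
13: 60043 = 13·4618 + 9
17: 60043 = 17·3531 + 16
19: 60043 = 19·3160 + 3
23: 60043 = 23·2610 + 13
29: 60043 = 29·2070 + 13
31: 60043 = 31·1936 + 27
37: 60043 = 37·1622 + 29
41: 60043 = 41·1464 + 19
43: 60043 = 43·1396 + 15
47: 60043 = 47·1277 + 24
53: 60043 = 53·1132 + 47
59: 60043 = 59·1017 + 40
61: 60043 = 61·984 + 19
67: 60043 = 67·896 + 11
71: 60043 = 71·845 + 48
73: 60043 = 73·822 + 37
79: 60043 = 79·760 + 3
83: 60043 = 83·723 + 34
89: 60043 = 89·674 + 57
97: 60043 = 97·619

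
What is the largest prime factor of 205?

205 = 5 · 41
41 is prime.
So 205 = 5 · 41; the largest prime factor is 41.

41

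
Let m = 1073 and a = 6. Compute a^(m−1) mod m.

371

6^1 ≡ 6 (mod 1073)
6^2 ≡ 6^2 = 36 ≡ 36 (mod 1073)
6^4 ≡ 36^2 = 1296 ≡ 223 (mod 1073)
6^8 ≡ 223^2 = 49729 ≡ 371 (mod 1073)
6^16 ≡ 371^2 = 137641 ≡ 297 (mod 1073)
6^32 ≡ 297^2 = 88209 ≡ 223 (mod 1073)
6^64 ≡ 223^2 = 49729 ≡ 371 (mod 1073)
6^128 ≡ 371^2 = 137641 ≡ 297 (mod 1073)
6^256 ≡ 297^2 = 88209 ≡ 223 (mod 1073)
6^512 ≡ 223^2 = 49729 ≡ 371 (mod 1073)
6^1024 ≡ 371^2 = 137641 ≡ 297 (mod 1073)
1072 = 1024 + 32 + 16 in binary powers of 2.
So 6^1072 ≡ 297 · 223 · 297 ≡ 371 (mod 1073).
Since 371 ≠ 1, base 6 is a Fermat witness: 1073 is composite.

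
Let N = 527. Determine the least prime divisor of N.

527 is odd.
Digit sum 14, not divisible by 3.
Ends in 7: not divisible by 5.
7: 527 = 7·75 + 2
11: 527 = 11·47 + 10
13: 527 = 13·40 + 7
17: 527 = 17·31

17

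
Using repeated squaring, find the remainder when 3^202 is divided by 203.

4

3^1 ≡ 3 (mod 203)
3^2 ≡ 3^2 = 9 ≡ 9 (mod 203)
3^4 ≡ 9^2 = 81 ≡ 81 (mod 203)
3^8 ≡ 81^2 = 6561 ≡ 65 (mod 203)
3^16 ≡ 65^2 = 4225 ≡ 165 (mod 203)
3^32 ≡ 165^2 = 27225 ≡ 23 (mod 203)
3^64 ≡ 23^2 = 529 ≡ 123 (mod 203)
3^128 ≡ 123^2 = 15129 ≡ 107 (mod 203)
202 = 128 + 64 + 8 + 2 in binary powers of 2.
So 3^202 ≡ 107 · 123 · 65 · 9 ≡ 4 (mod 203).
Since 4 ≠ 1, base 3 is a Fermat witness: 203 is composite.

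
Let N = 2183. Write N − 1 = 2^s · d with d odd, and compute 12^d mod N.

2183 − 1 = 2182 = 2^1 · 1091, so d = 1091.
12^1 ≡ 12 (mod 2183)
12^2 ≡ 12^2 = 144 ≡ 144 (mod 2183)
12^4 ≡ 144^2 = 20736 ≡ 1089 (mod 2183)
12^8 ≡ 1089^2 = 1185921 ≡ 552 (mod 2183)
12^16 ≡ 552^2 = 304704 ≡ 1267 (mod 2183)
12^32 ≡ 1267^2 = 1605289 ≡ 784 (mod 2183)
12^64 ≡ 784^2 = 614656 ≡ 1233 (mod 2183)
12^128 ≡ 1233^2 = 1520289 ≡ 921 (mod 2183)
12^256 ≡ 921^2 = 848241 ≡ 1237 (mod 2183)
12^512 ≡ 1237^2 = 1530169 ≡ 2069 (mod 2183)
12^1024 ≡ 2069^2 = 4280761 ≡ 2081 (mod 2183)
1091 = 1024 + 64 + 2 + 1 in binary powers of 2.
So 12^1091 ≡ 2081 · 1233 · 144 · 12 ≡ 551 (mod 2183).
Squaring chain: 551; never reaches −1, so base 12 is a Miller–Rabin witness that 2183 is composite.

551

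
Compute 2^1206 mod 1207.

2^1 ≡ 2 (mod 1207)
2^2 ≡ 2^2 = 4 ≡ 4 (mod 1207)
2^4 ≡ 4^2 = 16 ≡ 16 (mod 1207)
2^8 ≡ 16^2 = 256 ≡ 256 (mod 1207)
2^16 ≡ 256^2 = 65536 ≡ 358 (mod 1207)
2^32 ≡ 358^2 = 128164 ≡ 222 (mod 1207)
2^64 ≡ 222^2 = 49284 ≡ 1004 (mod 1207)
2^128 ≡ 1004^2 = 1008016 ≡ 171 (mod 1207)
2^256 ≡ 171^2 = 29241 ≡ 273 (mod 1207)
2^512 ≡ 273^2 = 74529 ≡ 902 (mod 1207)
2^1024 ≡ 902^2 = 813604 ≡ 86 (mod 1207)
1206 = 1024 + 128 + 32 + 16 + 4 + 2 in binary powers of 2.
So 2^1206 ≡ 86 · 171 · 222 · 358 · 16 · 4 ≡ 642 (mod 1207).
Since 642 ≠ 1, base 2 is a Fermat witness: 1207 is composite.

642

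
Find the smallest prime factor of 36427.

73

36427 is odd.
Digit sum 22, not divisible by 3.
Ends in 7: not divisible by 5.
7: 36427 = 7·5203 + 6
11: 36427 = 11·3311 + 6
13: 36427 = 13·2802 + 1
17: 36427 = 17·2142 + 13
19: 36427 = 19·1917 + 4
23: 36427 = 23·1583 + 18
29: 36427 = 29·1256 + 3
31: 36427 = 31·1175 + 2
37: 36427 = 37·984 + 19
41: 36427 = 41·888 + 19
43: 36427 = 43·847 + 6
47: 36427 = 47·775 + 2
53: 36427 = 53·687 + 16
59: 36427 = 59·617 + 24
61: 36427 = 61·597 + 10
67: 36427 = 67·543 + 46
71: 36427 = 71·513 + 4
73: 36427 = 73·499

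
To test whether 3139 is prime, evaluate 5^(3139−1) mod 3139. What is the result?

1311

5^1 ≡ 5 (mod 3139)
5^2 ≡ 5^2 = 25 ≡ 25 (mod 3139)
5^4 ≡ 25^2 = 625 ≡ 625 (mod 3139)
5^8 ≡ 625^2 = 390625 ≡ 1389 (mod 3139)
5^16 ≡ 1389^2 = 1929321 ≡ 1975 (mod 3139)
5^32 ≡ 1975^2 = 3900625 ≡ 1987 (mod 3139)
5^64 ≡ 1987^2 = 3948169 ≡ 2446 (mod 3139)
5^128 ≡ 2446^2 = 5982916 ≡ 3121 (mod 3139)
5^256 ≡ 3121^2 = 9740641 ≡ 324 (mod 3139)
5^512 ≡ 324^2 = 104976 ≡ 1389 (mod 3139)
5^1024 ≡ 1389^2 = 1929321 ≡ 1975 (mod 3139)
5^2048 ≡ 1975^2 = 3900625 ≡ 1987 (mod 3139)
3138 = 2048 + 1024 + 64 + 2 in binary powers of 2.
So 5^3138 ≡ 1987 · 1975 · 2446 · 25 ≡ 1311 (mod 3139).
Since 1311 ≠ 1, base 5 is a Fermat witness: 3139 is composite.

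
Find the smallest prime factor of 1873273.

1873273 is odd.
Digit sum 31, not divisible by 3.
Ends in 3: not divisible by 5.
7: 1873273 = 7·267610 + 3
11: 1873273 = 11·170297 + 6
13: 1873273 = 13·144097 + 12
17: 1873273 = 17·110192 + 9
19: 1873273 = 19·98593 + 6
23: 1873273 = 23·81446 + 15
29: 1873273 = 29·64595 + 18
31: 1873273 = 31·60428 + 5
37: 1873273 = 37·50629

37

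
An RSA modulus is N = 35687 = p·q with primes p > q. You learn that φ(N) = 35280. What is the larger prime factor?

φ(n) = (p−1)(q−1) = n − (p+q) + 1, so p + q = 35687 − 35280 + 1 = 408.
p and q are the roots of t² − 408t + 35687 = 0.
Discriminant: 408² − 4·35687 = 166464 − 142748 = 23716; √23716 = 154.
q = (408 − 154)/2 = 127, p = (408 + 154)/2 = 281.
Check: 127 · 281 = 35687.

281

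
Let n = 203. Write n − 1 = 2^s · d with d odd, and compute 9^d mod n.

4

203 − 1 = 202 = 2^1 · 101, so d = 101.
9^1 ≡ 9 (mod 203)
9^2 ≡ 9^2 = 81 ≡ 81 (mod 203)
9^4 ≡ 81^2 = 6561 ≡ 65 (mod 203)
9^8 ≡ 65^2 = 4225 ≡ 165 (mod 203)
9^16 ≡ 165^2 = 27225 ≡ 23 (mod 203)
9^32 ≡ 23^2 = 529 ≡ 123 (mod 203)
9^64 ≡ 123^2 = 15129 ≡ 107 (mod 203)
101 = 64 + 32 + 4 + 1 in binary powers of 2.
So 9^101 ≡ 107 · 123 · 65 · 9 ≡ 4 (mod 203).
Squaring chain: 4; never reaches −1, so base 9 is a Miller–Rabin witness that 203 is composite.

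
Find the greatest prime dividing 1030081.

79

1030081 = 13 · 79237
79237 = 17 · 4661
4661 = 59 · 79
79 is prime.
So 1030081 = 13 · 17 · 59 · 79; the largest prime factor is 79.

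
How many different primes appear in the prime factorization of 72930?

6

72930 = 2 · 36465
36465 = 3 · 12155
12155 = 5 · 2431
2431 = 11 · 221
221 = 13 · 17
72930 = 2 · 3 · 5 · 11 · 13 · 17, which has 6 distinct prime factors.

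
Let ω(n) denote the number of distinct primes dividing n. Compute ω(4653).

3

4653 = 3^2 · 517
517 = 11 · 47
4653 = 3^2 · 11 · 47, which has 3 distinct prime factors.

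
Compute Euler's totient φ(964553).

926640

Factor: 964553 = 37 · 131 · 199.
φ(964553) = (37−1) · (131−1) · (199−1) = 36 · 130 · 198 = 926640.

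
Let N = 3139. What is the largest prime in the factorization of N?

73

3139 = 43 · 73
73 is prime.
So 3139 = 43 · 73; the largest prime factor is 73.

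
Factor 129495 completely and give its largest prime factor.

129495 = 3 · 43165
43165 = 5 · 8633
8633 = 89 · 97
97 is prime.
So 129495 = 3 · 5 · 89 · 97; the largest prime factor is 97.

97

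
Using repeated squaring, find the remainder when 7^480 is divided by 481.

7^1 ≡ 7 (mod 481)
7^2 ≡ 7^2 = 49 ≡ 49 (mod 481)
7^4 ≡ 49^2 = 2401 ≡ 477 (mod 481)
7^8 ≡ 477^2 = 227529 ≡ 16 (mod 481)
7^16 ≡ 16^2 = 256 ≡ 256 (mod 481)
7^32 ≡ 256^2 = 65536 ≡ 120 (mod 481)
7^64 ≡ 120^2 = 14400 ≡ 451 (mod 481)
7^128 ≡ 451^2 = 203401 ≡ 419 (mod 481)
7^256 ≡ 419^2 = 175561 ≡ 477 (mod 481)
480 = 256 + 128 + 64 + 32 in binary powers of 2.
So 7^480 ≡ 477 · 419 · 451 · 120 ≡ 417 (mod 481).
Since 417 ≠ 1, base 7 is a Fermat witness: 481 is composite.

417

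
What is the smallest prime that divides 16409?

61

16409 is odd.
Digit sum 20, not divisible by 3.
Ends in 9: not divisible by 5.
7: 16409 = 7·2344 + 1
11: 16409 = 11·1491 + 8
13: 16409 = 13·1262 + 3
17: 16409 = 17·965 + 4
19: 16409 = 19·863 + 12
23: 16409 = 23·713 + 10
29: 16409 = 29·565 + 24
31: 16409 = 31·529 + 10
37: 16409 = 37·443 + 18
41: 16409 = 41·400 + 9
43: 16409 = 43·381 + 26
47: 16409 = 47·349 + 6
53: 16409 = 53·309 + 32
59: 16409 = 59·278 + 7
61: 16409 = 61·269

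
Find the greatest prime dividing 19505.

19505 = 5 · 3901
3901 = 47 · 83
83 is prime.
So 19505 = 5 · 47 · 83; the largest prime factor is 83.

83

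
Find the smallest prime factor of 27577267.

27577267 is odd.
Digit sum 43, not divisible by 3.
Ends in 7: not divisible by 5.
7: 27577267 = 7·3939609 + 4
11: 27577267 = 11·2507024 + 3
13: 27577267 = 13·2121328 + 3
17: 27577267 = 17·1622192 + 3
19: 27577267 = 19·1451435 + 2
23: 27577267 = 23·1199011 + 14
29: 27577267 = 29·950940 + 7
31: 27577267 = 31·889589 + 8
37: 27577267 = 37·745331 + 20
41: 27577267 = 41·672616 + 11
43: 27577267 = 43·641331 + 34
47: 27577267 = 47·586750 + 17
53: 27577267 = 53·520325 + 42
59: 27577267 = 59·467411 + 18
61: 27577267 = 61·452086 + 21
67: 27577267 = 67·411601

67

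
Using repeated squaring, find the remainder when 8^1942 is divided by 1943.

8^1 ≡ 8 (mod 1943)
8^2 ≡ 8^2 = 64 ≡ 64 (mod 1943)
8^4 ≡ 64^2 = 4096 ≡ 210 (mod 1943)
8^8 ≡ 210^2 = 44100 ≡ 1354 (mod 1943)
8^16 ≡ 1354^2 = 1833316 ≡ 1067 (mod 1943)
8^32 ≡ 1067^2 = 1138489 ≡ 1834 (mod 1943)
8^64 ≡ 1834^2 = 3363556 ≡ 223 (mod 1943)
8^128 ≡ 223^2 = 49729 ≡ 1154 (mod 1943)
8^256 ≡ 1154^2 = 1331716 ≡ 761 (mod 1943)
8^512 ≡ 761^2 = 579121 ≡ 107 (mod 1943)
8^1024 ≡ 107^2 = 11449 ≡ 1734 (mod 1943)
1942 = 1024 + 512 + 256 + 128 + 16 + 4 + 2 in binary powers of 2.
So 8^1942 ≡ 1734 · 107 · 761 · 1154 · 1067 · 210 · 64 ≡ 1715 (mod 1943).
Since 1715 ≠ 1, base 8 is a Fermat witness: 1943 is composite.

1715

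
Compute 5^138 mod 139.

5^1 ≡ 5 (mod 139)
5^2 ≡ 5^2 = 25 ≡ 25 (mod 139)
5^4 ≡ 25^2 = 625 ≡ 69 (mod 139)
5^8 ≡ 69^2 = 4761 ≡ 35 (mod 139)
5^16 ≡ 35^2 = 1225 ≡ 113 (mod 139)
5^32 ≡ 113^2 = 12769 ≡ 120 (mod 139)
5^64 ≡ 120^2 = 14400 ≡ 83 (mod 139)
5^128 ≡ 83^2 = 6889 ≡ 78 (mod 139)
138 = 128 + 8 + 2 in binary powers of 2.
So 5^138 ≡ 78 · 35 · 25 ≡ 1 (mod 139).
Since the result is 1, base 5 gives no evidence that 139 is composite.

1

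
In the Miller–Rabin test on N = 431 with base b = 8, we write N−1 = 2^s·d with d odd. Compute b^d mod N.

1

431 − 1 = 430 = 2^1 · 215, so d = 215.
8^1 ≡ 8 (mod 431)
8^2 ≡ 8^2 = 64 ≡ 64 (mod 431)
8^4 ≡ 64^2 = 4096 ≡ 217 (mod 431)
8^8 ≡ 217^2 = 47089 ≡ 110 (mod 431)
8^16 ≡ 110^2 = 12100 ≡ 32 (mod 431)
8^32 ≡ 32^2 = 1024 ≡ 162 (mod 431)
8^64 ≡ 162^2 = 26244 ≡ 384 (mod 431)
8^128 ≡ 384^2 = 147456 ≡ 54 (mod 431)
215 = 128 + 64 + 16 + 4 + 2 + 1 in binary powers of 2.
So 8^215 ≡ 54 · 384 · 32 · 217 · 64 · 8 ≡ 1 (mod 431).
Since 8^d ≡ 1 (mod 431), base 8 does not prove 431 composite.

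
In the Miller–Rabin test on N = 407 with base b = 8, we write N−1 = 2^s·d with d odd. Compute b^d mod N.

407 − 1 = 406 = 2^1 · 203, so d = 203.
8^1 ≡ 8 (mod 407)
8^2 ≡ 8^2 = 64 ≡ 64 (mod 407)
8^4 ≡ 64^2 = 4096 ≡ 26 (mod 407)
8^8 ≡ 26^2 = 676 ≡ 269 (mod 407)
8^16 ≡ 269^2 = 72361 ≡ 322 (mod 407)
8^32 ≡ 322^2 = 103684 ≡ 306 (mod 407)
8^64 ≡ 306^2 = 93636 ≡ 26 (mod 407)
8^128 ≡ 26^2 = 676 ≡ 269 (mod 407)
203 = 128 + 64 + 8 + 2 + 1 in binary powers of 2.
So 8^203 ≡ 269 · 26 · 269 · 64 · 8 ≡ 347 (mod 407).
Squaring chain: 347; never reaches −1, so base 8 is a Miller–Rabin witness that 407 is composite.

347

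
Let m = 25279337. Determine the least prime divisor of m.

25279337 is odd.
Digit sum 38, not divisible by 3.
Ends in 7: not divisible by 5.
7: 25279337 = 7·3611333 + 6
11: 25279337 = 11·2298121 + 6
13: 25279337 = 13·1944564 + 5
17: 25279337 = 17·1487019 + 14
19: 25279337 = 19·1330491 + 8
23: 25279337 = 23·1099101 + 14
29: 25279337 = 29·871701 + 8
31: 25279337 = 31·815462 + 15
37: 25279337 = 37·683225 + 12
41: 25279337 = 41·616569 + 8
43: 25279337 = 43·587891 + 24
47: 25279337 = 47·537858 + 11
53: 25279337 = 53·476968 + 33
59: 25279337 = 59·428463 + 20
61: 25279337 = 61·414415 + 22
67: 25279337 = 67·377303 + 36
71: 25279337 = 71·356047

71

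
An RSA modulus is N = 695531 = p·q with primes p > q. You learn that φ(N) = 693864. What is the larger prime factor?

839

φ(n) = (p−1)(q−1) = n − (p+q) + 1, so p + q = 695531 − 693864 + 1 = 1668.
p and q are the roots of t² − 1668t + 695531 = 0.
Discriminant: 1668² − 4·695531 = 2782224 − 2782124 = 100; √100 = 10.
q = (1668 − 10)/2 = 829, p = (1668 + 10)/2 = 839.
Check: 829 · 839 = 695531.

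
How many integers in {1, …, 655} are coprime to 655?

520

Factor: 655 = 5 · 131.
φ(655) = (5−1) · (131−1) = 4 · 130 = 520.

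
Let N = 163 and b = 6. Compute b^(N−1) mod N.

1

6^1 ≡ 6 (mod 163)
6^2 ≡ 6^2 = 36 ≡ 36 (mod 163)
6^4 ≡ 36^2 = 1296 ≡ 155 (mod 163)
6^8 ≡ 155^2 = 24025 ≡ 64 (mod 163)
6^16 ≡ 64^2 = 4096 ≡ 21 (mod 163)
6^32 ≡ 21^2 = 441 ≡ 115 (mod 163)
6^64 ≡ 115^2 = 13225 ≡ 22 (mod 163)
6^128 ≡ 22^2 = 484 ≡ 158 (mod 163)
162 = 128 + 32 + 2 in binary powers of 2.
So 6^162 ≡ 158 · 115 · 36 ≡ 1 (mod 163).
Since the result is 1, base 6 gives no evidence that 163 is composite.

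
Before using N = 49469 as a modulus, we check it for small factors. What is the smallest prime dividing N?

7

49469 is odd.
Digit sum 32, not divisible by 3.
Ends in 9: not divisible by 5.
7: 49469 = 7·7067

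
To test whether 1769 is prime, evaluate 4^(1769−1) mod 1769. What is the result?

4^1 ≡ 4 (mod 1769)
4^2 ≡ 4^2 = 16 ≡ 16 (mod 1769)
4^4 ≡ 16^2 = 256 ≡ 256 (mod 1769)
4^8 ≡ 256^2 = 65536 ≡ 83 (mod 1769)
4^16 ≡ 83^2 = 6889 ≡ 1582 (mod 1769)
4^32 ≡ 1582^2 = 2502724 ≡ 1358 (mod 1769)
4^64 ≡ 1358^2 = 1844164 ≡ 866 (mod 1769)
4^128 ≡ 866^2 = 749956 ≡ 1669 (mod 1769)
4^256 ≡ 1669^2 = 2785561 ≡ 1155 (mod 1769)
4^512 ≡ 1155^2 = 1334025 ≡ 199 (mod 1769)
4^1024 ≡ 199^2 = 39601 ≡ 683 (mod 1769)
1768 = 1024 + 512 + 128 + 64 + 32 + 8 in binary powers of 2.
So 4^1768 ≡ 683 · 199 · 1669 · 866 · 1358 · 83 ≡ 1445 (mod 1769).
Since 1445 ≠ 1, base 4 is a Fermat witness: 1769 is composite.

1445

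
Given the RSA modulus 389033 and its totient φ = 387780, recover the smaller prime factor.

563

φ(n) = (p−1)(q−1) = n − (p+q) + 1, so p + q = 389033 − 387780 + 1 = 1254.
p and q are the roots of t² − 1254t + 389033 = 0.
Discriminant: 1254² − 4·389033 = 1572516 − 1556132 = 16384; √16384 = 128.
q = (1254 − 128)/2 = 563, p = (1254 + 128)/2 = 691.
Check: 563 · 691 = 389033.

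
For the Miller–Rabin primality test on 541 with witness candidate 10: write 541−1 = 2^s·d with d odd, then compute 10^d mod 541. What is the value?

541 − 1 = 540 = 2^2 · 135, so d = 135.
10^1 ≡ 10 (mod 541)
10^2 ≡ 10^2 = 100 ≡ 100 (mod 541)
10^4 ≡ 100^2 = 10000 ≡ 262 (mod 541)
10^8 ≡ 262^2 = 68644 ≡ 478 (mod 541)
10^16 ≡ 478^2 = 228484 ≡ 182 (mod 541)
10^32 ≡ 182^2 = 33124 ≡ 123 (mod 541)
10^64 ≡ 123^2 = 15129 ≡ 522 (mod 541)
10^128 ≡ 522^2 = 272484 ≡ 361 (mod 541)
135 = 128 + 4 + 2 + 1 in binary powers of 2.
So 10^135 ≡ 361 · 262 · 100 · 10 ≡ 52 (mod 541).
Squaring chain: 52 → 540; reaches −1, so base 10 does not prove 541 composite.

52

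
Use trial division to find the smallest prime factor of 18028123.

61

18028123 is odd.
Digit sum 25, not divisible by 3.
Ends in 3: not divisible by 5.
7: 18028123 = 7·2575446 + 1
11: 18028123 = 11·1638920 + 3
13: 18028123 = 13·1386778 + 9
17: 18028123 = 17·1060477 + 14
19: 18028123 = 19·948848 + 11
23: 18028123 = 23·783831 + 10
29: 18028123 = 29·621659 + 12
31: 18028123 = 31·581552 + 11
37: 18028123 = 37·487246 + 21
41: 18028123 = 41·439710 + 13
43: 18028123 = 43·419258 + 29
47: 18028123 = 47·383577 + 4
53: 18028123 = 53·340153 + 14
59: 18028123 = 59·305561 + 24
61: 18028123 = 61·295543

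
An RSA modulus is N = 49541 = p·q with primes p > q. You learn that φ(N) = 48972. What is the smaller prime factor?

φ(n) = (p−1)(q−1) = n − (p+q) + 1, so p + q = 49541 − 48972 + 1 = 570.
p and q are the roots of t² − 570t + 49541 = 0.
Discriminant: 570² − 4·49541 = 324900 − 198164 = 126736; √126736 = 356.
q = (570 − 356)/2 = 107, p = (570 + 356)/2 = 463.
Check: 107 · 463 = 49541.

107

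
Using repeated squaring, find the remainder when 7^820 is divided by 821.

1

7^1 ≡ 7 (mod 821)
7^2 ≡ 7^2 = 49 ≡ 49 (mod 821)
7^4 ≡ 49^2 = 2401 ≡ 759 (mod 821)
7^8 ≡ 759^2 = 576081 ≡ 560 (mod 821)
7^16 ≡ 560^2 = 313600 ≡ 799 (mod 821)
7^32 ≡ 799^2 = 638401 ≡ 484 (mod 821)
7^64 ≡ 484^2 = 234256 ≡ 271 (mod 821)
7^128 ≡ 271^2 = 73441 ≡ 372 (mod 821)
7^256 ≡ 372^2 = 138384 ≡ 456 (mod 821)
7^512 ≡ 456^2 = 207936 ≡ 223 (mod 821)
820 = 512 + 256 + 32 + 16 + 4 in binary powers of 2.
So 7^820 ≡ 223 · 456 · 484 · 799 · 759 ≡ 1 (mod 821).
Since the result is 1, base 7 gives no evidence that 821 is composite.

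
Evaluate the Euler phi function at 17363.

17088

Factor: 17363 = 97 · 179.
φ(17363) = (97−1) · (179−1) = 96 · 178 = 17088.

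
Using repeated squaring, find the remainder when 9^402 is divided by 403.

9^1 ≡ 9 (mod 403)
9^2 ≡ 9^2 = 81 ≡ 81 (mod 403)
9^4 ≡ 81^2 = 6561 ≡ 113 (mod 403)
9^8 ≡ 113^2 = 12769 ≡ 276 (mod 403)
9^16 ≡ 276^2 = 76176 ≡ 9 (mod 403)
9^32 ≡ 9^2 = 81 ≡ 81 (mod 403)
9^64 ≡ 81^2 = 6561 ≡ 113 (mod 403)
9^128 ≡ 113^2 = 12769 ≡ 276 (mod 403)
9^256 ≡ 276^2 = 76176 ≡ 9 (mod 403)
402 = 256 + 128 + 16 + 2 in binary powers of 2.
So 9^402 ≡ 9 · 276 · 9 · 81 ≡ 157 (mod 403).
Since 157 ≠ 1, base 9 is a Fermat witness: 403 is composite.

157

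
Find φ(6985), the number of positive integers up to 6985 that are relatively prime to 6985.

Factor: 6985 = 5 · 11 · 127.
φ(6985) = (5−1) · (11−1) · (127−1) = 4 · 10 · 126 = 5040.

5040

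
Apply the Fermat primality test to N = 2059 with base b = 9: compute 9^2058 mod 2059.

9^1 ≡ 9 (mod 2059)
9^2 ≡ 9^2 = 81 ≡ 81 (mod 2059)
9^4 ≡ 81^2 = 6561 ≡ 384 (mod 2059)
9^8 ≡ 384^2 = 147456 ≡ 1267 (mod 2059)
9^16 ≡ 1267^2 = 1605289 ≡ 1328 (mod 2059)
9^32 ≡ 1328^2 = 1763584 ≡ 1080 (mod 2059)
9^64 ≡ 1080^2 = 1166400 ≡ 1006 (mod 2059)
9^128 ≡ 1006^2 = 1012036 ≡ 1067 (mod 2059)
9^256 ≡ 1067^2 = 1138489 ≡ 1921 (mod 2059)
9^512 ≡ 1921^2 = 3690241 ≡ 513 (mod 2059)
9^1024 ≡ 513^2 = 263169 ≡ 1676 (mod 2059)
9^2048 ≡ 1676^2 = 2808976 ≡ 500 (mod 2059)
2058 = 2048 + 8 + 2 in binary powers of 2.
So 9^2058 ≡ 500 · 1267 · 81 ≡ 1161 (mod 2059).
Since 1161 ≠ 1, base 9 is a Fermat witness: 2059 is composite.

1161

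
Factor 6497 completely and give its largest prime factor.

89

6497 = 73 · 89
89 is prime.
So 6497 = 73 · 89; the largest prime factor is 89.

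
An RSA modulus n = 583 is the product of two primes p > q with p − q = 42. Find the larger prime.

53

Since p = q + 42, we have 583 = q(q + 42), so q² + 42q − 583 = 0.
Discriminant: 42² + 4·583 = 1764 + 2332 = 4096; √4096 = 64.
q = (−42 + 64)/2 = 11, and p = q + 42 = 53.
Check: 11 · 53 = 583.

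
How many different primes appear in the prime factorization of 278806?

5

278806 = 2 · 139403
139403 = 11 · 12673
12673 = 19 · 667
667 = 23 · 29
278806 = 2 · 11 · 19 · 23 · 29, which has 5 distinct prime factors.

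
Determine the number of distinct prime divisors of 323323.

5

323323 = 7 · 46189
46189 = 11 · 4199
4199 = 13 · 323
323 = 17 · 19
323323 = 7 · 11 · 13 · 17 · 19, which has 5 distinct prime factors.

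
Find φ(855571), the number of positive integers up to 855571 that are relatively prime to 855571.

823200

Factor: 855571 = 43 · 101 · 197.
φ(855571) = (43−1) · (101−1) · (197−1) = 42 · 100 · 196 = 823200.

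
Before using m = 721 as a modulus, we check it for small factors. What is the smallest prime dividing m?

7

721 is odd.
Digit sum 10, not divisible by 3.
Ends in 1: not divisible by 5.
7: 721 = 7·103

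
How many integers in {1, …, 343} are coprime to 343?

294

Factor: 343 = 7^3.
φ(343) = 7^2·(7−1) = 294.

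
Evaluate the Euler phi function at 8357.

Factor: 8357 = 61 · 137.
φ(8357) = (61−1) · (137−1) = 60 · 136 = 8160.

8160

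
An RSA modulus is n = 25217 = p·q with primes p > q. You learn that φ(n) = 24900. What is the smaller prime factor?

151

φ(n) = (p−1)(q−1) = n − (p+q) + 1, so p + q = 25217 − 24900 + 1 = 318.
p and q are the roots of t² − 318t + 25217 = 0.
Discriminant: 318² − 4·25217 = 101124 − 100868 = 256; √256 = 16.
q = (318 − 16)/2 = 151, p = (318 + 16)/2 = 167.
Check: 151 · 167 = 25217.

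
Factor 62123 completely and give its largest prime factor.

73

62123 = 23 · 2701
2701 = 37 · 73
73 is prime.
So 62123 = 23 · 37 · 73; the largest prime factor is 73.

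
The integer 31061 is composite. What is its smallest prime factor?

31061 is odd.
Digit sum 11, not divisible by 3.
Ends in 1: not divisible by 5.
7: 31061 = 7·4437 + 2
11: 31061 = 11·2823 + 8
13: 31061 = 13·2389 + 4
17: 31061 = 17·1827 + 2
19: 31061 = 19·1634 + 15
23: 31061 = 23·1350 + 11
29: 31061 = 29·1071 + 2
31: 31061 = 31·1001 + 30
37: 31061 = 37·839 + 18
41: 31061 = 41·757 + 24
43: 31061 = 43·722 + 15
47: 31061 = 47·660 + 41
53: 31061 = 53·586 + 3
59: 31061 = 59·526 + 27
61: 31061 = 61·509 + 12
67: 31061 = 67·463 + 40
71: 31061 = 71·437 + 34
73: 31061 = 73·425 + 36
79: 31061 = 79·393 + 14
83: 31061 = 83·374 + 19
89: 31061 = 89·349

89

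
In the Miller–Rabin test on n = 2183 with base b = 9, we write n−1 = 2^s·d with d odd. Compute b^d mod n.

2183 − 1 = 2182 = 2^1 · 1091, so d = 1091.
9^1 ≡ 9 (mod 2183)
9^2 ≡ 9^2 = 81 ≡ 81 (mod 2183)
9^4 ≡ 81^2 = 6561 ≡ 12 (mod 2183)
9^8 ≡ 12^2 = 144 ≡ 144 (mod 2183)
9^16 ≡ 144^2 = 20736 ≡ 1089 (mod 2183)
9^32 ≡ 1089^2 = 1185921 ≡ 552 (mod 2183)
9^64 ≡ 552^2 = 304704 ≡ 1267 (mod 2183)
9^128 ≡ 1267^2 = 1605289 ≡ 784 (mod 2183)
9^256 ≡ 784^2 = 614656 ≡ 1233 (mod 2183)
9^512 ≡ 1233^2 = 1520289 ≡ 921 (mod 2183)
9^1024 ≡ 921^2 = 848241 ≡ 1237 (mod 2183)
1091 = 1024 + 64 + 2 + 1 in binary powers of 2.
So 9^1091 ≡ 1237 · 1267 · 81 · 9 ≡ 1302 (mod 2183).
Squaring chain: 1302; never reaches −1, so base 9 is a Miller–Rabin witness that 2183 is composite.

1302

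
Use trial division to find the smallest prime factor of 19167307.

89

19167307 is odd.
Digit sum 34, not divisible by 3.
Ends in 7: not divisible by 5.
7: 19167307 = 7·2738186 + 5
11: 19167307 = 11·1742482 + 5
13: 19167307 = 13·1474408 + 3
17: 19167307 = 17·1127488 + 11
19: 19167307 = 19·1008805 + 12
23: 19167307 = 23·833361 + 4
29: 19167307 = 29·660941 + 18
31: 19167307 = 31·618300 + 7
37: 19167307 = 37·518035 + 12
41: 19167307 = 41·467495 + 12
43: 19167307 = 43·445751 + 14
47: 19167307 = 47·407815 + 2
53: 19167307 = 53·361647 + 16
59: 19167307 = 59·324869 + 36
61: 19167307 = 61·314218 + 9
67: 19167307 = 67·286079 + 14
71: 19167307 = 71·269962 + 5
73: 19167307 = 73·262565 + 62
79: 19167307 = 79·242624 + 11
83: 19167307 = 83·230931 + 34
89: 19167307 = 89·215363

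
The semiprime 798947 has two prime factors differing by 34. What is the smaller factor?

877

Since p = q + 34, we have 798947 = q(q + 34), so q² + 34q − 798947 = 0.
Discriminant: 34² + 4·798947 = 1156 + 3195788 = 3196944; √3196944 = 1788.
q = (−34 + 1788)/2 = 877, and p = q + 34 = 911.
Check: 877 · 911 = 798947.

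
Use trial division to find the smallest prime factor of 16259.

71

16259 is odd.
Digit sum 23, not divisible by 3.
Ends in 9: not divisible by 5.
7: 16259 = 7·2322 + 5
11: 16259 = 11·1478 + 1
13: 16259 = 13·1250 + 9
17: 16259 = 17·956 + 7
19: 16259 = 19·855 + 14
23: 16259 = 23·706 + 21
29: 16259 = 29·560 + 19
31: 16259 = 31·524 + 15
37: 16259 = 37·439 + 16
41: 16259 = 41·396 + 23
43: 16259 = 43·378 + 5
47: 16259 = 47·345 + 44
53: 16259 = 53·306 + 41
59: 16259 = 59·275 + 34
61: 16259 = 61·266 + 33
67: 16259 = 67·242 + 45
71: 16259 = 71·229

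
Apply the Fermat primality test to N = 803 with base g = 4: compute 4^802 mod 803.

588

4^1 ≡ 4 (mod 803)
4^2 ≡ 4^2 = 16 ≡ 16 (mod 803)
4^4 ≡ 16^2 = 256 ≡ 256 (mod 803)
4^8 ≡ 256^2 = 65536 ≡ 493 (mod 803)
4^16 ≡ 493^2 = 243049 ≡ 543 (mod 803)
4^32 ≡ 543^2 = 294849 ≡ 148 (mod 803)
4^64 ≡ 148^2 = 21904 ≡ 223 (mod 803)
4^128 ≡ 223^2 = 49729 ≡ 746 (mod 803)
4^256 ≡ 746^2 = 556516 ≡ 37 (mod 803)
4^512 ≡ 37^2 = 1369 ≡ 566 (mod 803)
802 = 512 + 256 + 32 + 2 in binary powers of 2.
So 4^802 ≡ 566 · 37 · 148 · 16 ≡ 588 (mod 803).
Since 588 ≠ 1, base 4 is a Fermat witness: 803 is composite.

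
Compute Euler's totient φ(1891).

Factor: 1891 = 31 · 61.
φ(1891) = (31−1) · (61−1) = 30 · 60 = 1800.

1800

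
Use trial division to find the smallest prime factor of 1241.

17

1241 is odd.
Digit sum 8, not divisible by 3.
Ends in 1: not divisible by 5.
7: 1241 = 7·177 + 2
11: 1241 = 11·112 + 9
13: 1241 = 13·95 + 6
17: 1241 = 17·73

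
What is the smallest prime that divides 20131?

41

20131 is odd.
Digit sum 7, not divisible by 3.
Ends in 1: not divisible by 5.
7: 20131 = 7·2875 + 6
11: 20131 = 11·1830 + 1
13: 20131 = 13·1548 + 7
17: 20131 = 17·1184 + 3
19: 20131 = 19·1059 + 10
23: 20131 = 23·875 + 6
29: 20131 = 29·694 + 5
31: 20131 = 31·649 + 12
37: 20131 = 37·544 + 3
41: 20131 = 41·491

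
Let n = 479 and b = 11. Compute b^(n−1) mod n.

1

11^1 ≡ 11 (mod 479)
11^2 ≡ 11^2 = 121 ≡ 121 (mod 479)
11^4 ≡ 121^2 = 14641 ≡ 271 (mod 479)
11^8 ≡ 271^2 = 73441 ≡ 154 (mod 479)
11^16 ≡ 154^2 = 23716 ≡ 245 (mod 479)
11^32 ≡ 245^2 = 60025 ≡ 150 (mod 479)
11^64 ≡ 150^2 = 22500 ≡ 466 (mod 479)
11^128 ≡ 466^2 = 217156 ≡ 169 (mod 479)
11^256 ≡ 169^2 = 28561 ≡ 300 (mod 479)
478 = 256 + 128 + 64 + 16 + 8 + 4 + 2 in binary powers of 2.
So 11^478 ≡ 300 · 169 · 466 · 245 · 154 · 271 · 121 ≡ 1 (mod 479).
Since the result is 1, base 11 gives no evidence that 479 is composite.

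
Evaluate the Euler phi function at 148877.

146068

Factor: 148877 = 53^3.
φ(148877) = 53^2·(53−1) = 146068.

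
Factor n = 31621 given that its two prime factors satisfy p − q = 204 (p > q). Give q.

103

Since p = q + 204, we have 31621 = q(q + 204), so q² + 204q − 31621 = 0.
Discriminant: 204² + 4·31621 = 41616 + 126484 = 168100; √168100 = 410.
q = (−204 + 410)/2 = 103, and p = q + 204 = 307.
Check: 103 · 307 = 31621.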